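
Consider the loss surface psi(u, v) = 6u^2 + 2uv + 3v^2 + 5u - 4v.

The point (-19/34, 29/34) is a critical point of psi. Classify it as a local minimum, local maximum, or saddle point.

The Hessian of psi is constant: H = [[12, 2], [2, 6]].
det(H) = 12·6 − 2² = 68.
det(H) > 0 and tr(H) = 18 > 0, so H is positive definite and the point is a local minimum.

local minimum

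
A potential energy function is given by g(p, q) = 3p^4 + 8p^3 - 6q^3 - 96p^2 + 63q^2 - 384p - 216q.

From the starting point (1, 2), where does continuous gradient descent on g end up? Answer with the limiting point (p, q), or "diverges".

g is separable, so gradient descent decouples: p follows -∂g/∂p, q follows -∂g/∂q.
∂g/∂p = 12(p - 4)(p + 2)(p + 4); at p=1 this is -540, so p increases.
∂g/∂q = -18(q - 4)(q - 3); at q=2 this is -36, so q increases.
p converges to its nearest critical value 4 (a local min of the p-part); q converges to 3. The iterate converges to (4, 3).

(4, 3)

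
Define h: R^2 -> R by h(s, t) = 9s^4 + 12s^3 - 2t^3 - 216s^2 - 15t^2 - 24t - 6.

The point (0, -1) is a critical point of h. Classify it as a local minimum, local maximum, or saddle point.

local maximum

The mixed partial ∂²h/∂s∂t is 0, so the Hessian at any point is diag(h_ss, h_tt) = diag(36(3s^2 + 2s - 12), -6(2t + 5)).
At (0, -1): H = diag(-432, -18).
Both eigenvalues are negative, so H is negative definite: a local maximum.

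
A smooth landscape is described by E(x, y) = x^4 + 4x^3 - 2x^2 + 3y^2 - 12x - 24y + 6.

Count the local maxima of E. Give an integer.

E separates as a function of x plus a function of y, so ∇E=0 decouples.
∂E/∂x = 4(x - 1)(x + 1)(x + 3) = 0 at x ∈ {-3, -1, 1}; ∂E/∂y = 6(y - 4) = 0 at y ∈ {4}.
The Hessian is diagonal: diag(E_xx, E_yy). Second derivatives: E_xx(-3)=32, E_xx(-1)=-16, E_xx(1)=32; E_yy(4)=6.
Local maxima occur where both diagonal entries negative: none. Count: 0.

0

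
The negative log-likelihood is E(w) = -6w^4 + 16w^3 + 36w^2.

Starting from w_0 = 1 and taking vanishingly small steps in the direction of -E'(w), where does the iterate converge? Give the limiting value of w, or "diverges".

E'(w) = -24w(w - 3)(w + 1), so E'(1) = 96.
Gradient descent moves in the -E' direction, i.e. w is decreasing.
The nearest critical point in that direction is w = 0, where E'' = 72 > 0 (a local minimum). The iterate converges there.

0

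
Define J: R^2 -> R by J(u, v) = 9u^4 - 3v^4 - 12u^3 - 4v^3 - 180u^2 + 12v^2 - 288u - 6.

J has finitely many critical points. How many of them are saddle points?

5

J separates as a function of u plus a function of v, so ∇J=0 decouples.
∂J/∂u = 36(u - 4)(u + 1)(u + 2) = 0 at u ∈ {-2, -1, 4}; ∂J/∂v = -12v(v - 1)(v + 2) = 0 at v ∈ {-2, 0, 1}.
The Hessian is diagonal: diag(J_uu, J_vv). Second derivatives: J_uu(-2)=216, J_uu(-1)=-180, J_uu(4)=1080; J_vv(-2)=-72, J_vv(0)=24, J_vv(1)=-36.
Saddle points occur where the two diagonal entries have opposite signs: (-2, -2), (-2, 1), (-1, 0), (4, -2), (4, 1). Count: 5.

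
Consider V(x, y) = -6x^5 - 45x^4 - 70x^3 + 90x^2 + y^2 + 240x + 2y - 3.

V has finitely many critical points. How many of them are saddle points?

2

V separates as a function of x plus a function of y, so ∇V=0 decouples.
∂V/∂x = -30(x - 1)(x + 1)(x + 2)(x + 4) = 0 at x ∈ {-4, -2, -1, 1}; ∂V/∂y = 2(y + 1) = 0 at y ∈ {-1}.
The Hessian is diagonal: diag(V_xx, V_yy). Second derivatives: V_xx(-4)=900, V_xx(-2)=-180, V_xx(-1)=180, V_xx(1)=-900; V_yy(-1)=2.
Saddle points occur where the two diagonal entries have opposite signs: (-2, -1), (1, -1). Count: 2.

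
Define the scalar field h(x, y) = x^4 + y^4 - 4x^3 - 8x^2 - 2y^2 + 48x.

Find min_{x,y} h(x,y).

-81

h(x,y) separates as P(x) + Q(y), so its minimum is min P + min Q.
P'(x) = 4(x - 3)(x - 2)(x + 2) vanishes at x ∈ {-2, 2, 3}; Q'(y) = 4y(y - 1)(y + 1) vanishes at y ∈ {-1, 0, 1}.
Local minima of P (where P''>0): P(-2)=-80, P(3)=45. Local minima of Q: Q(-1)=-1, Q(1)=-1.
So the global minimum of h is P(-2) + Q(-1) = -80 − 1 = -81, attained at (-2, -1).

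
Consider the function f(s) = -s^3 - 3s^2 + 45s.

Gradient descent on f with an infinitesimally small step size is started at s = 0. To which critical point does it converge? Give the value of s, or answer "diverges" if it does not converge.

-5

f'(s) = -3(s - 3)(s + 5), so f'(0) = 45.
Gradient descent moves in the -f' direction, i.e. s is decreasing.
The nearest critical point in that direction is s = -5, where f'' = 24 > 0 (a local minimum). The iterate converges there.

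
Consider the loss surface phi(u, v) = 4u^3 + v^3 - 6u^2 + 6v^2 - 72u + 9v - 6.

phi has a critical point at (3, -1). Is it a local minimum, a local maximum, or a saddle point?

The mixed partial ∂²phi/∂u∂v is 0, so the Hessian at any point is diag(phi_uu, phi_vv) = diag(12(2u - 1), 6(v + 2)).
At (3, -1): H = diag(60, 6).
Both eigenvalues are positive, so H is positive definite: a local minimum.

local minimum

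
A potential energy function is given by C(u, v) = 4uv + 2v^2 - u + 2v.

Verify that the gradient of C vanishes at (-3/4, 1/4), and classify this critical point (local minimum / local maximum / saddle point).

∇C = (4v - 1, 4u + 4v + 2); substituting (-3/4, 1/4) gives ∇C = (0, 0), so (-3/4, 1/4) is indeed a critical point.
The Hessian of C is constant: H = [[0, 4], [4, 4]].
det(H) = 0·4 − 4² = -16.
Since det(H) < 0, H is indefinite and the critical point is a saddle point.

saddle point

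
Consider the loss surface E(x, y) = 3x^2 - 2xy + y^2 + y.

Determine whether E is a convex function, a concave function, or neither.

convex

E is quadratic, so its Hessian is the constant matrix H = [[6, -2], [-2, 2]].
det(H) = 8, tr(H) = 8.
det(H) > 0 and tr(H) > 0, so H is positive definite everywhere: convex.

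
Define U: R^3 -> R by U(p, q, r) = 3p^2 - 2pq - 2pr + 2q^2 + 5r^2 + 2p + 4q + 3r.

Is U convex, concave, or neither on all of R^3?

convex

U is quadratic, so its Hessian is the constant matrix H = [[6, -2, -2], [-2, 4, 0], [-2, 0, 10]].
Leading principal minors: 6, 20, 184.
All positive ⇒ H ≻ 0 ⇒ convex.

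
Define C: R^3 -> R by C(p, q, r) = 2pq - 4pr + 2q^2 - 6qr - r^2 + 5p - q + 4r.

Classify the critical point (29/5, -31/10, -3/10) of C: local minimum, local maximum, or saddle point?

The Hessian is constant: H = [[0, 2, -4], [2, 4, -6], [-4, -6, -2]].
Leading principal minors: Δ₁ = 0, Δ₂ = -4, Δ₃ = 40.
The minors fit neither the all-positive nor the alternating-sign pattern, so H is indefinite: a saddle point.

saddle point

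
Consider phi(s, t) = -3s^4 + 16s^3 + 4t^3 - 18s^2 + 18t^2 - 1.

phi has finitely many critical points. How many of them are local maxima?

2

phi separates as a function of s plus a function of t, so ∇phi=0 decouples.
∂phi/∂s = -12s(s - 3)(s - 1) = 0 at s ∈ {0, 1, 3}; ∂phi/∂t = 12t(t + 3) = 0 at t ∈ {-3, 0}.
The Hessian is diagonal: diag(phi_ss, phi_tt). Second derivatives: phi_ss(0)=-36, phi_ss(1)=24, phi_ss(3)=-72; phi_tt(-3)=-36, phi_tt(0)=36.
Local maxima occur where both diagonal entries negative: (0, -3), (3, -3). Count: 2.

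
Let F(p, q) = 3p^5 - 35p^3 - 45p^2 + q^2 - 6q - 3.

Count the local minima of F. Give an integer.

F separates as a function of p plus a function of q, so ∇F=0 decouples.
∂F/∂p = 15p(p - 3)(p + 1)(p + 2) = 0 at p ∈ {-2, -1, 0, 3}; ∂F/∂q = 2(q - 3) = 0 at q ∈ {3}.
The Hessian is diagonal: diag(F_pp, F_qq). Second derivatives: F_pp(-2)=-150, F_pp(-1)=60, F_pp(0)=-90, F_pp(3)=900; F_qq(3)=2.
Local minima occur where both diagonal entries positive: (-1, 3), (3, 3). Count: 2.

2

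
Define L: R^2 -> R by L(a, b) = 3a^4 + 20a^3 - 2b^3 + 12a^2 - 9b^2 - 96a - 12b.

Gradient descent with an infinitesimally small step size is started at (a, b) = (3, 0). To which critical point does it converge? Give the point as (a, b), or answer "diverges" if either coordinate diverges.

diverges

L is separable, so gradient descent decouples: a follows -∂L/∂a, b follows -∂L/∂b.
∂L/∂a = 12(a - 1)(a + 2)(a + 4); at a=3 this is 840, so a decreases.
∂L/∂b = -6(b + 1)(b + 2); at b=0 this is -12, so b increases.
The b-coordinate has no critical point in that direction and runs off to infinity.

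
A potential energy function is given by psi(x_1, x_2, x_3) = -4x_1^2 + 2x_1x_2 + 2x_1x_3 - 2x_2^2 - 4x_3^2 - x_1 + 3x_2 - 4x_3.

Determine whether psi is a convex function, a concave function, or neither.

psi is quadratic, so its Hessian is the constant matrix H = [[-8, 2, 2], [2, -4, 0], [2, 0, -8]].
Leading principal minors: -8, 28, -208.
Signs alternate −, +, − ⇒ H ≺ 0 ⇒ concave.

concave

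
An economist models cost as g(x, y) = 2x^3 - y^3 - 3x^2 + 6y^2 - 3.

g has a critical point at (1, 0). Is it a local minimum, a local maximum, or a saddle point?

local minimum

The mixed partial ∂²g/∂x∂y is 0, so the Hessian at any point is diag(g_xx, g_yy) = diag(6(2x - 1), 6(-y + 2)).
At (1, 0): H = diag(6, 12).
Both eigenvalues are positive, so H is positive definite: a local minimum.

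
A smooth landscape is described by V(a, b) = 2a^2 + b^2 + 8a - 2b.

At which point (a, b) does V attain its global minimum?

V(a,b) separates as P(a) + Q(b), so its minimum is min P + min Q.
P'(a) = 4a + 8 vanishes at a ∈ {-2}; Q'(b) = 2b - 2 vanishes at b ∈ {1}.
Local minima of P (where P''>0): P(-2)=-8. Local minima of Q: Q(1)=-1.
So the global minimum of V is P(-2) + Q(1) = -8 − 1 = -9, attained at (-2, 1).

(-2, 1)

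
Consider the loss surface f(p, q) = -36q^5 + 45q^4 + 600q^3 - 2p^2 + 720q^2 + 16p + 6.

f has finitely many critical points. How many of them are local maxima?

f separates as a function of p plus a function of q, so ∇f=0 decouples.
∂f/∂p = -4(p - 4) = 0 at p ∈ {4}; ∂f/∂q = -180q(q - 4)(q + 1)(q + 2) = 0 at q ∈ {-2, -1, 0, 4}.
The Hessian is diagonal: diag(f_pp, f_qq). Second derivatives: f_pp(4)=-4; f_qq(-2)=2160, f_qq(-1)=-900, f_qq(0)=1440, f_qq(4)=-21600.
Local maxima occur where both diagonal entries negative: (4, -1), (4, 4). Count: 2.

2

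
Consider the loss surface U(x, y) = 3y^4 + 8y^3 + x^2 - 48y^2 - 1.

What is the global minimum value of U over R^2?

U(x,y) separates as P(x) + Q(y) − 1, so its minimum is min P + min Q − 1.
P'(x) = 2x vanishes at x ∈ {0}; Q'(y) = 12y(y - 2)(y + 4) vanishes at y ∈ {-4, 0, 2}.
Local minima of P (where P''>0): P(0)=0. Local minima of Q: Q(-4)=-512, Q(2)=-80.
So the global minimum of U is P(0) + Q(-4) − 1 = 0 − 512 − 1 = -513, attained at (0, -4).

-513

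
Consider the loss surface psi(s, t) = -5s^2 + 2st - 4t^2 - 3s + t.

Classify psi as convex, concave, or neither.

psi is quadratic, so its Hessian is the constant matrix H = [[-10, 2], [2, -8]].
det(H) = 76, tr(H) = -18.
det(H) > 0 and tr(H) < 0, so H is negative definite everywhere: concave.

concave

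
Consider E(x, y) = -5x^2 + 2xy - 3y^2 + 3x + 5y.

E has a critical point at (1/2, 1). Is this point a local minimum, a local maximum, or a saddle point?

The Hessian of E is constant: H = [[-10, 2], [2, -6]].
det(H) = (-10)·(-6) − 2² = 56.
det(H) > 0 and tr(H) = -16 < 0, so H is negative definite and the point is a local maximum.

local maximum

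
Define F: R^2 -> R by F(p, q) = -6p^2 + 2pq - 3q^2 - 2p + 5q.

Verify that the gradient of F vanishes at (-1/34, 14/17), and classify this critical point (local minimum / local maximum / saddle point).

∇F = (-12p + 2q - 2, 2p - 6q + 5); substituting (-1/34, 14/17) gives ∇F = (0, 0), so (-1/34, 14/17) is indeed a critical point.
The Hessian of F is constant: H = [[-12, 2], [2, -6]].
det(H) = (-12)·(-6) − 2² = 68.
det(H) > 0 and tr(H) = -18 < 0, so H is negative definite and the point is a local maximum.

local maximum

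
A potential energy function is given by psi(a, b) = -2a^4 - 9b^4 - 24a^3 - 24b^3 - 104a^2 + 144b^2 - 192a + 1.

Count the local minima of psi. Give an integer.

1

psi separates as a function of a plus a function of b, so ∇psi=0 decouples.
∂psi/∂a = -8(a + 2)(a + 3)(a + 4) = 0 at a ∈ {-4, -3, -2}; ∂psi/∂b = -36b(b - 2)(b + 4) = 0 at b ∈ {-4, 0, 2}.
The Hessian is diagonal: diag(psi_aa, psi_bb). Second derivatives: psi_aa(-4)=-16, psi_aa(-3)=8, psi_aa(-2)=-16; psi_bb(-4)=-864, psi_bb(0)=288, psi_bb(2)=-432.
Local minima occur where both diagonal entries positive: (-3, 0). Count: 1.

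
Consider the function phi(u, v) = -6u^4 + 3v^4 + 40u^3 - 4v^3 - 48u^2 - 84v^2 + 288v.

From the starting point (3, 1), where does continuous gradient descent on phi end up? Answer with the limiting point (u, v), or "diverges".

phi is separable, so gradient descent decouples: u follows -∂phi/∂u, v follows -∂phi/∂v.
∂phi/∂u = -24u(u - 4)(u - 1); at u=3 this is 144, so u decreases.
∂phi/∂v = 12(v - 3)(v - 2)(v + 4); at v=1 this is 120, so v decreases.
u converges to its nearest critical value 1 (a local min of the u-part); v converges to -4. The iterate converges to (1, -4).

(1, -4)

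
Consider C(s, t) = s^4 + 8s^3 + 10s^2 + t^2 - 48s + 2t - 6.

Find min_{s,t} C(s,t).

-36

C(s,t) separates as P(s) + Q(t) − 6, so its minimum is min P + min Q − 6.
P'(s) = 4(s - 1)(s + 3)(s + 4) vanishes at s ∈ {-4, -3, 1}; Q'(t) = 2(t + 1) vanishes at t ∈ {-1}.
Local minima of P (where P''>0): P(-4)=96, P(1)=-29. Local minima of Q: Q(-1)=-1.
So the global minimum of C is P(1) + Q(-1) − 6 = -29 − 1 − 6 = -36, attained at (1, -1).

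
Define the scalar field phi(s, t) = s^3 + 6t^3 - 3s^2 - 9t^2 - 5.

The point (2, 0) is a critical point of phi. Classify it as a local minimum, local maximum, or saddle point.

saddle point

The mixed partial ∂²phi/∂s∂t is 0, so the Hessian at any point is diag(phi_ss, phi_tt) = diag(6(s - 1), 18(2t - 1)).
At (2, 0): H = diag(6, -18).
The eigenvalues have opposite signs, so H is indefinite: a saddle point.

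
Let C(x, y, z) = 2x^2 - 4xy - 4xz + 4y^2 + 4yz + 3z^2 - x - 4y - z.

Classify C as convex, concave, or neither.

C is quadratic, so its Hessian is the constant matrix H = [[4, -4, -4], [-4, 8, 4], [-4, 4, 6]].
Leading principal minors: 4, 16, 32.
All positive ⇒ H ≻ 0 ⇒ convex.

convex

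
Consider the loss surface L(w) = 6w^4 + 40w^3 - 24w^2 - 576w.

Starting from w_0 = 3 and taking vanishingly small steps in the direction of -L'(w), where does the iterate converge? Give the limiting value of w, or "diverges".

2

L'(w) = 24(w - 2)(w + 3)(w + 4), so L'(3) = 1008.
Gradient descent moves in the -L' direction, i.e. w is decreasing.
The nearest critical point in that direction is w = 2, where L'' = 720 > 0 (a local minimum). The iterate converges there.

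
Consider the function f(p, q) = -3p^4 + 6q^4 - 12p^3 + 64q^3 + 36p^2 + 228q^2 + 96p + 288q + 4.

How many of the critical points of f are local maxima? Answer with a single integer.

2

f separates as a function of p plus a function of q, so ∇f=0 decouples.
∂f/∂p = -12(p - 2)(p + 1)(p + 4) = 0 at p ∈ {-4, -1, 2}; ∂f/∂q = 24(q + 1)(q + 3)(q + 4) = 0 at q ∈ {-4, -3, -1}.
The Hessian is diagonal: diag(f_pp, f_qq). Second derivatives: f_pp(-4)=-216, f_pp(-1)=108, f_pp(2)=-216; f_qq(-4)=72, f_qq(-3)=-48, f_qq(-1)=144.
Local maxima occur where both diagonal entries negative: (-4, -3), (2, -3). Count: 2.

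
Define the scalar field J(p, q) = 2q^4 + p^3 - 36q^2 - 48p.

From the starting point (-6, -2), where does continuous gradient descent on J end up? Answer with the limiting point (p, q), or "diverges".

diverges

J is separable, so gradient descent decouples: p follows -∂J/∂p, q follows -∂J/∂q.
∂J/∂p = 3(p - 4)(p + 4); at p=-6 this is 60, so p decreases.
∂J/∂q = 8q(q - 3)(q + 3); at q=-2 this is 80, so q decreases.
The p-coordinate has no critical point in that direction and runs off to infinity.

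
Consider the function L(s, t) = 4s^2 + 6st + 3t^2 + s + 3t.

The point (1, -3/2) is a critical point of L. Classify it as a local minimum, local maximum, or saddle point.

The Hessian of L is constant: H = [[8, 6], [6, 6]].
det(H) = 8·6 − 6² = 12.
det(H) > 0 and tr(H) = 14 > 0, so H is positive definite and the point is a local minimum.

local minimum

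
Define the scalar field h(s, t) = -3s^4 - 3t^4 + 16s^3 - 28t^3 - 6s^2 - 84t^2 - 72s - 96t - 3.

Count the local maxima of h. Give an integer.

h separates as a function of s plus a function of t, so ∇h=0 decouples.
∂h/∂s = -12(s - 3)(s - 2)(s + 1) = 0 at s ∈ {-1, 2, 3}; ∂h/∂t = -12(t + 1)(t + 2)(t + 4) = 0 at t ∈ {-4, -2, -1}.
The Hessian is diagonal: diag(h_ss, h_tt). Second derivatives: h_ss(-1)=-144, h_ss(2)=36, h_ss(3)=-48; h_tt(-4)=-72, h_tt(-2)=24, h_tt(-1)=-36.
Local maxima occur where both diagonal entries negative: (-1, -4), (-1, -1), (3, -4), (3, -1). Count: 4.

4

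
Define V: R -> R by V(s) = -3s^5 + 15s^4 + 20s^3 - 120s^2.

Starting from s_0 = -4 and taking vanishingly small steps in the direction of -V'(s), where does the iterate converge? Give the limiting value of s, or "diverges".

-2

V'(s) = -15s(s - 4)(s - 2)(s + 2), so V'(-4) = -5760.
Gradient descent moves in the -V' direction, i.e. s is increasing.
The nearest critical point in that direction is s = -2, where V'' = 720 > 0 (a local minimum). The iterate converges there.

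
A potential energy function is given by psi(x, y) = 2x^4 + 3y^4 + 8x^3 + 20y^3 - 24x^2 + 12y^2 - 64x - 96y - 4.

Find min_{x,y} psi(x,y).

psi(x,y) separates as P(x) + Q(y) − 4, so its minimum is min P + min Q − 4.
P'(x) = 8(x - 2)(x + 1)(x + 4) vanishes at x ∈ {-4, -1, 2}; Q'(y) = 12(y - 1)(y + 2)(y + 4) vanishes at y ∈ {-4, -2, 1}.
Local minima of P (where P''>0): P(-4)=-128, P(2)=-128. Local minima of Q: Q(-4)=64, Q(1)=-61.
So the global minimum of psi is P(-4) + Q(1) − 4 = -128 − 61 − 4 = -193, attained at (-4, 1).

-193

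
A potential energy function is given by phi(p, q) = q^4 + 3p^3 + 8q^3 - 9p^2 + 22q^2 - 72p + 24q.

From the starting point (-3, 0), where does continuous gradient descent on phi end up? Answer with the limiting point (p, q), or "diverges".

phi is separable, so gradient descent decouples: p follows -∂phi/∂p, q follows -∂phi/∂q.
∂phi/∂p = 9(p - 4)(p + 2); at p=-3 this is 63, so p decreases.
∂phi/∂q = 4(q + 1)(q + 2)(q + 3); at q=0 this is 24, so q decreases.
The p-coordinate has no critical point in that direction and runs off to infinity.

diverges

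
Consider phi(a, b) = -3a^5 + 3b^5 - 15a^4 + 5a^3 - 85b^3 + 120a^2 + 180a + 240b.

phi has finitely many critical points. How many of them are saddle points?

phi separates as a function of a plus a function of b, so ∇phi=0 decouples.
∂phi/∂a = -15(a - 2)(a + 1)(a + 2)(a + 3) = 0 at a ∈ {-3, -2, -1, 2}; ∂phi/∂b = 15(b - 4)(b - 1)(b + 1)(b + 4) = 0 at b ∈ {-4, -1, 1, 4}.
The Hessian is diagonal: diag(phi_aa, phi_bb). Second derivatives: phi_aa(-3)=150, phi_aa(-2)=-60, phi_aa(-1)=90, phi_aa(2)=-900; phi_bb(-4)=-1800, phi_bb(-1)=450, phi_bb(1)=-450, phi_bb(4)=1800.
Saddle points occur where the two diagonal entries have opposite signs: (-3, -4), (-3, 1), (-2, -1), (-2, 4), (-1, -4), (-1, 1), (2, -1), (2, 4). Count: 8.

8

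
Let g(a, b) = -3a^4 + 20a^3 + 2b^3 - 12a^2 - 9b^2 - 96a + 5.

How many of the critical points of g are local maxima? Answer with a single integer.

2

g separates as a function of a plus a function of b, so ∇g=0 decouples.
∂g/∂a = -12(a - 4)(a - 2)(a + 1) = 0 at a ∈ {-1, 2, 4}; ∂g/∂b = 6b(b - 3) = 0 at b ∈ {0, 3}.
The Hessian is diagonal: diag(g_aa, g_bb). Second derivatives: g_aa(-1)=-180, g_aa(2)=72, g_aa(4)=-120; g_bb(0)=-18, g_bb(3)=18.
Local maxima occur where both diagonal entries negative: (-1, 0), (4, 0). Count: 2.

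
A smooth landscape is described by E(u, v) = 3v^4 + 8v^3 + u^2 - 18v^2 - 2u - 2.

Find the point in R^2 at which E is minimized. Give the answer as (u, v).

E(u,v) separates as P(u) + Q(v) − 2, so its minimum is min P + min Q − 2.
P'(u) = 2u - 2 vanishes at u ∈ {1}; Q'(v) = 12v(v - 1)(v + 3) vanishes at v ∈ {-3, 0, 1}.
Local minima of P (where P''>0): P(1)=-1. Local minima of Q: Q(-3)=-135, Q(1)=-7.
So the global minimum of E is P(1) + Q(-3) − 2 = -1 − 135 − 2 = -138, attained at (1, -3).

(1, -3)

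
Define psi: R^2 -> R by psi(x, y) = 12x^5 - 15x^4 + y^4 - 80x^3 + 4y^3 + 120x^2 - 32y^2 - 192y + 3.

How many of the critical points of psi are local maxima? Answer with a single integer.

psi separates as a function of x plus a function of y, so ∇psi=0 decouples.
∂psi/∂x = 60x(x - 2)(x - 1)(x + 2) = 0 at x ∈ {-2, 0, 1, 2}; ∂psi/∂y = 4(y - 4)(y + 3)(y + 4) = 0 at y ∈ {-4, -3, 4}.
The Hessian is diagonal: diag(psi_xx, psi_yy). Second derivatives: psi_xx(-2)=-1440, psi_xx(0)=240, psi_xx(1)=-180, psi_xx(2)=480; psi_yy(-4)=32, psi_yy(-3)=-28, psi_yy(4)=224.
Local maxima occur where both diagonal entries negative: (-2, -3), (1, -3). Count: 2.

2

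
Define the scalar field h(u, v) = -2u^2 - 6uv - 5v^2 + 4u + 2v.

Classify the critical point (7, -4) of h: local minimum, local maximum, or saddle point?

The Hessian of h is constant: H = [[-4, -6], [-6, -10]].
det(H) = (-4)·(-10) − (-6)² = 4.
det(H) > 0 and tr(H) = -14 < 0, so H is negative definite and the point is a local maximum.

local maximum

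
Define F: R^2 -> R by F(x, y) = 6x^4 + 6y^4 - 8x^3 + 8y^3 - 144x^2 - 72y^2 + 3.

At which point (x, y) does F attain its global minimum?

F(x,y) separates as P(x) + Q(y) + 3, so its minimum is min P + min Q + 3.
P'(x) = 24x(x - 4)(x + 3) vanishes at x ∈ {-3, 0, 4}; Q'(y) = 24y(y - 2)(y + 3) vanishes at y ∈ {-3, 0, 2}.
Local minima of P (where P''>0): P(-3)=-594, P(4)=-1280. Local minima of Q: Q(-3)=-378, Q(2)=-128.
So the global minimum of F is P(4) + Q(-3) + 3 = -1280 − 378 + 3 = -1655, attained at (4, -3).

(4, -3)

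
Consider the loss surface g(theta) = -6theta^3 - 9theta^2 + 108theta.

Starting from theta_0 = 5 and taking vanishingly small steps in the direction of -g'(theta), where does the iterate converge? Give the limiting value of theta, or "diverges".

diverges

g'(theta) = -18(theta - 2)(theta + 3), so g'(5) = -432.
Gradient descent moves in the -g' direction, i.e. theta is increasing.
There is no critical point above theta=5, and g' keeps the same sign, so the iterate runs off to +∞.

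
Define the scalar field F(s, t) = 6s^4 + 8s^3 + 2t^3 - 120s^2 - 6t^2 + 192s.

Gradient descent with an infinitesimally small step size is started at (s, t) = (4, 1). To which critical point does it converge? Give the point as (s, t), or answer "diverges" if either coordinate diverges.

F is separable, so gradient descent decouples: s follows -∂F/∂s, t follows -∂F/∂t.
∂F/∂s = 24(s - 2)(s - 1)(s + 4); at s=4 this is 1152, so s decreases.
∂F/∂t = 6t(t - 2); at t=1 this is -6, so t increases.
s converges to its nearest critical value 2 (a local min of the s-part); t converges to 2. The iterate converges to (2, 2).

(2, 2)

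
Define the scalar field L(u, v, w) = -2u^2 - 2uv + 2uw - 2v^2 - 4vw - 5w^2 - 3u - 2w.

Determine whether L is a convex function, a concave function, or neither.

concave

L is quadratic, so its Hessian is the constant matrix H = [[-4, -2, 2], [-2, -4, -4], [2, -4, -10]].
Leading principal minors: -4, 12, -8.
Signs alternate −, +, − ⇒ H ≺ 0 ⇒ concave.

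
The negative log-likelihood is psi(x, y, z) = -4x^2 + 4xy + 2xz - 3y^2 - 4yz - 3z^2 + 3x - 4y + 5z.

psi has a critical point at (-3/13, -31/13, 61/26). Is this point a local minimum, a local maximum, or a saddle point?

The Hessian is constant: H = [[-8, 4, 2], [4, -6, -4], [2, -4, -6]].
Leading principal minors: Δ₁ = -8, Δ₂ = 32, Δ₃ = -104.
The minors alternate sign starting negative (−, +, −), so H is negative definite: a local maximum.

local maximum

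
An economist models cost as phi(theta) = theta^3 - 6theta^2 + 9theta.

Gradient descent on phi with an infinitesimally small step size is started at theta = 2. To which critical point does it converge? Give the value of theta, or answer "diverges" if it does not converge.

3

phi'(theta) = 3(theta - 3)(theta - 1), so phi'(2) = -3.
Gradient descent moves in the -phi' direction, i.e. theta is increasing.
The nearest critical point in that direction is theta = 3, where phi'' = 6 > 0 (a local minimum). The iterate converges there.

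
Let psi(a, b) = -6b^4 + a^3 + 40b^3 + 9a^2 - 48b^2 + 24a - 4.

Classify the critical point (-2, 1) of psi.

The mixed partial ∂²psi/∂a∂b is 0, so the Hessian at any point is diag(psi_aa, psi_bb) = diag(6(a + 3), 24(-3b^2 + 10b - 4)).
At (-2, 1): H = diag(6, 72).
Both eigenvalues are positive, so H is positive definite: a local minimum.

local minimum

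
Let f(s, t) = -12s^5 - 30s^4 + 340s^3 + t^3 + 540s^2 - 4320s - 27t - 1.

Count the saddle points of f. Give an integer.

f separates as a function of s plus a function of t, so ∇f=0 decouples.
∂f/∂s = -60(s - 3)(s - 2)(s + 3)(s + 4) = 0 at s ∈ {-4, -3, 2, 3}; ∂f/∂t = 3(t - 3)(t + 3) = 0 at t ∈ {-3, 3}.
The Hessian is diagonal: diag(f_ss, f_tt). Second derivatives: f_ss(-4)=2520, f_ss(-3)=-1800, f_ss(2)=1800, f_ss(3)=-2520; f_tt(-3)=-18, f_tt(3)=18.
Saddle points occur where the two diagonal entries have opposite signs: (-4, -3), (-3, 3), (2, -3), (3, 3). Count: 4.

4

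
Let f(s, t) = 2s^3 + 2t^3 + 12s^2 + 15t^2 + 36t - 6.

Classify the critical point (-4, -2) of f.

The mixed partial ∂²f/∂s∂t is 0, so the Hessian at any point is diag(f_ss, f_tt) = diag(12(s + 2), 6(2t + 5)).
At (-4, -2): H = diag(-24, 6).
The eigenvalues have opposite signs, so H is indefinite: a saddle point.

saddle point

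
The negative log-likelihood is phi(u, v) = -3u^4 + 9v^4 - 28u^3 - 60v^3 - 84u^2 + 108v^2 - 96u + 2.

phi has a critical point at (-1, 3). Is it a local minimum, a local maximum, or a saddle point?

saddle point

The mixed partial ∂²phi/∂u∂v is 0, so the Hessian at any point is diag(phi_uu, phi_vv) = diag(-12(3u^2 + 14u + 14), 36(3v^2 - 10v + 6)).
At (-1, 3): H = diag(-36, 108).
The eigenvalues have opposite signs, so H is indefinite: a saddle point.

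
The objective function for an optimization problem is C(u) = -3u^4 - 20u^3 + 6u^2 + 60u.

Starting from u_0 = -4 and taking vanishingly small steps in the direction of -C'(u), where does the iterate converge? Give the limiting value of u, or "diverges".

C'(u) = -12(u - 1)(u + 1)(u + 5), so C'(-4) = -180.
Gradient descent moves in the -C' direction, i.e. u is increasing.
The nearest critical point in that direction is u = -1, where C'' = 96 > 0 (a local minimum). The iterate converges there.

-1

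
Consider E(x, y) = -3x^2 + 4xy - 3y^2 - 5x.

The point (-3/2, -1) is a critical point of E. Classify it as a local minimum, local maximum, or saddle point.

local maximum

The Hessian of E is constant: H = [[-6, 4], [4, -6]].
det(H) = (-6)·(-6) − 4² = 20.
det(H) > 0 and tr(H) = -12 < 0, so H is negative definite and the point is a local maximum.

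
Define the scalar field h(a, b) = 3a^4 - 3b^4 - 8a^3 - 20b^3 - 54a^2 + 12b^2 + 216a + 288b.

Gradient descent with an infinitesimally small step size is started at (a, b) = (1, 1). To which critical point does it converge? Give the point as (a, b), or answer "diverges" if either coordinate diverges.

h is separable, so gradient descent decouples: a follows -∂h/∂a, b follows -∂h/∂b.
∂h/∂a = 12(a - 3)(a - 2)(a + 3); at a=1 this is 96, so a decreases.
∂h/∂b = -12(b - 2)(b + 3)(b + 4); at b=1 this is 240, so b decreases.
a converges to its nearest critical value -3 (a local min of the a-part); b converges to -3. The iterate converges to (-3, -3).

(-3, -3)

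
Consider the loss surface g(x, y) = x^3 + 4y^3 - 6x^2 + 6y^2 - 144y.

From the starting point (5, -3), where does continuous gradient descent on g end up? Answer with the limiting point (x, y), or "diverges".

(4, 3)

g is separable, so gradient descent decouples: x follows -∂g/∂x, y follows -∂g/∂y.
∂g/∂x = 3x(x - 4); at x=5 this is 15, so x decreases.
∂g/∂y = 12(y - 3)(y + 4); at y=-3 this is -72, so y increases.
x converges to its nearest critical value 4 (a local min of the x-part); y converges to 3. The iterate converges to (4, 3).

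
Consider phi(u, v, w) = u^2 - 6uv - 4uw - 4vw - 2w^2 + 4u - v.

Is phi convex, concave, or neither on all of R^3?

phi is quadratic, so its Hessian is the constant matrix H = [[2, -6, -4], [-6, 0, -4], [-4, -4, -4]].
Leading principal minors: 2, -36, -80.
Neither pattern holds ⇒ H is indefinite ⇒ neither convex nor concave.

neither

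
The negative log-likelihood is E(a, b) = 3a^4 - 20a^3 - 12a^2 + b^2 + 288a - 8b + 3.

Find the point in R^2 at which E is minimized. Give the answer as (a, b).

(-2, 4)

E(a,b) separates as P(a) + Q(b) + 3, so its minimum is min P + min Q + 3.
P'(a) = 12(a - 4)(a - 3)(a + 2) vanishes at a ∈ {-2, 3, 4}; Q'(b) = 2b - 8 vanishes at b ∈ {4}.
Local minima of P (where P''>0): P(-2)=-416, P(4)=448. Local minima of Q: Q(4)=-16.
So the global minimum of E is P(-2) + Q(4) + 3 = -416 − 16 + 3 = -429, attained at (-2, 4).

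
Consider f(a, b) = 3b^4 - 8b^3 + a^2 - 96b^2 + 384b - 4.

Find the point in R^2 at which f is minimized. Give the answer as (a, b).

(0, -4)

f(a,b) separates as P(a) + Q(b) − 4, so its minimum is min P + min Q − 4.
P'(a) = 2a vanishes at a ∈ {0}; Q'(b) = 12(b - 4)(b - 2)(b + 4) vanishes at b ∈ {-4, 2, 4}.
Local minima of P (where P''>0): P(0)=0. Local minima of Q: Q(-4)=-1792, Q(4)=256.
So the global minimum of f is P(0) + Q(-4) − 4 = 0 − 1792 − 4 = -1796, attained at (0, -4).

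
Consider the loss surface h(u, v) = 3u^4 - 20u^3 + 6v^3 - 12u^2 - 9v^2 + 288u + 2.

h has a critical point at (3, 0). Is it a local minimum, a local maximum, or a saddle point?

The mixed partial ∂²h/∂u∂v is 0, so the Hessian at any point is diag(h_uu, h_vv) = diag(12(3u^2 - 10u - 2), 18(2v - 1)).
At (3, 0): H = diag(-60, -18).
Both eigenvalues are negative, so H is negative definite: a local maximum.

local maximum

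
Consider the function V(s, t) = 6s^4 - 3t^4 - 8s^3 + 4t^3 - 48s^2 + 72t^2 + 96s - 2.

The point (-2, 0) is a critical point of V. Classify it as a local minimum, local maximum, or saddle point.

The mixed partial ∂²V/∂s∂t is 0, so the Hessian at any point is diag(V_ss, V_tt) = diag(24(3s^2 - 2s - 4), 12(-3t^2 + 2t + 12)).
At (-2, 0): H = diag(288, 144).
Both eigenvalues are positive, so H is positive definite: a local minimum.

local minimum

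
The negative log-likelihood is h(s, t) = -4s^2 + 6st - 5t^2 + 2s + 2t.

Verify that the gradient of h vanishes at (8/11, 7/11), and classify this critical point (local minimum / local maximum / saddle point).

local maximum

∇h = (-8s + 6t + 2, 6s - 10t + 2); substituting (8/11, 7/11) gives ∇h = (0, 0), so (8/11, 7/11) is indeed a critical point.
The Hessian of h is constant: H = [[-8, 6], [6, -10]].
det(H) = (-8)·(-10) − 6² = 44.
det(H) > 0 and tr(H) = -18 < 0, so H is negative definite and the point is a local maximum.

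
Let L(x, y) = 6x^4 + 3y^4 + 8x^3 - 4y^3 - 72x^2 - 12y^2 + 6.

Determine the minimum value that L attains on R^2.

-404

L(x,y) separates as P(x) + Q(y) + 6, so its minimum is min P + min Q + 6.
P'(x) = 24x(x - 2)(x + 3) vanishes at x ∈ {-3, 0, 2}; Q'(y) = 12y(y - 2)(y + 1) vanishes at y ∈ {-1, 0, 2}.
Local minima of P (where P''>0): P(-3)=-378, P(2)=-128. Local minima of Q: Q(-1)=-5, Q(2)=-32.
So the global minimum of L is P(-3) + Q(2) + 6 = -378 − 32 + 6 = -404, attained at (-3, 2).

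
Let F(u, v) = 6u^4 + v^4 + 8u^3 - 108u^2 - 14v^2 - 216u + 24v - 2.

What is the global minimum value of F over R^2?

-1037

F(u,v) separates as P(u) + Q(v) − 2, so its minimum is min P + min Q − 2.
P'(u) = 24(u - 3)(u + 1)(u + 3) vanishes at u ∈ {-3, -1, 3}; Q'(v) = 4(v - 2)(v - 1)(v + 3) vanishes at v ∈ {-3, 1, 2}.
Local minima of P (where P''>0): P(-3)=-54, P(3)=-918. Local minima of Q: Q(-3)=-117, Q(2)=8.
So the global minimum of F is P(3) + Q(-3) − 2 = -918 − 117 − 2 = -1037, attained at (3, -3).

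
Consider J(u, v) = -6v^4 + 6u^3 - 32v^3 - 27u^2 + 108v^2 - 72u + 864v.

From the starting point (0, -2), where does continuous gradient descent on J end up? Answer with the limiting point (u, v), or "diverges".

(4, -3)

J is separable, so gradient descent decouples: u follows -∂J/∂u, v follows -∂J/∂v.
∂J/∂u = 18(u - 4)(u + 1); at u=0 this is -72, so u increases.
∂J/∂v = -24(v - 3)(v + 3)(v + 4); at v=-2 this is 240, so v decreases.
u converges to its nearest critical value 4 (a local min of the u-part); v converges to -3. The iterate converges to (4, -3).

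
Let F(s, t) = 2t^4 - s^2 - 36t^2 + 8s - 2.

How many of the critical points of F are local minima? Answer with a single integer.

F separates as a function of s plus a function of t, so ∇F=0 decouples.
∂F/∂s = -2(s - 4) = 0 at s ∈ {4}; ∂F/∂t = 8t(t - 3)(t + 3) = 0 at t ∈ {-3, 0, 3}.
The Hessian is diagonal: diag(F_ss, F_tt). Second derivatives: F_ss(4)=-2; F_tt(-3)=144, F_tt(0)=-72, F_tt(3)=144.
Local minima occur where both diagonal entries positive: none. Count: 0.

0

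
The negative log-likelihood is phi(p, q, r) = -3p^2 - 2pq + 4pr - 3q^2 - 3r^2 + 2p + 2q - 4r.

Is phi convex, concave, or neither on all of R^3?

concave

phi is quadratic, so its Hessian is the constant matrix H = [[-6, -2, 4], [-2, -6, 0], [4, 0, -6]].
Leading principal minors: -6, 32, -96.
Signs alternate −, +, − ⇒ H ≺ 0 ⇒ concave.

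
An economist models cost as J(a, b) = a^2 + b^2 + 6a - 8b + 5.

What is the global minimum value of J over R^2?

-20

J(a,b) separates as P(a) + Q(b) + 5, so its minimum is min P + min Q + 5.
P'(a) = 2a + 6 vanishes at a ∈ {-3}; Q'(b) = 2b - 8 vanishes at b ∈ {4}.
Local minima of P (where P''>0): P(-3)=-9. Local minima of Q: Q(4)=-16.
So the global minimum of J is P(-3) + Q(4) + 5 = -9 − 16 + 5 = -20, attained at (-3, 4).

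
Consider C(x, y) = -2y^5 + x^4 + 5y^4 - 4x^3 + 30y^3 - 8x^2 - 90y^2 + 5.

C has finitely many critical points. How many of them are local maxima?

2

C separates as a function of x plus a function of y, so ∇C=0 decouples.
∂C/∂x = 4x(x - 4)(x + 1) = 0 at x ∈ {-1, 0, 4}; ∂C/∂y = -10y(y - 3)(y - 2)(y + 3) = 0 at y ∈ {-3, 0, 2, 3}.
The Hessian is diagonal: diag(C_xx, C_yy). Second derivatives: C_xx(-1)=20, C_xx(0)=-16, C_xx(4)=80; C_yy(-3)=900, C_yy(0)=-180, C_yy(2)=100, C_yy(3)=-180.
Local maxima occur where both diagonal entries negative: (0, 0), (0, 3). Count: 2.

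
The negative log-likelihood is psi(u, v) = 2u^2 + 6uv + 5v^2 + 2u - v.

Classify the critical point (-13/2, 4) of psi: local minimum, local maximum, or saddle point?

local minimum

The Hessian of psi is constant: H = [[4, 6], [6, 10]].
det(H) = 4·10 − 6² = 4.
det(H) > 0 and tr(H) = 14 > 0, so H is positive definite and the point is a local minimum.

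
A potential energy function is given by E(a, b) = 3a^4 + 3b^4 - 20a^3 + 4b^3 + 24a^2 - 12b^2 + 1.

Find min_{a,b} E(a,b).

-159

E(a,b) separates as P(a) + Q(b) + 1, so its minimum is min P + min Q + 1.
P'(a) = 12a(a - 4)(a - 1) vanishes at a ∈ {0, 1, 4}; Q'(b) = 12b(b - 1)(b + 2) vanishes at b ∈ {-2, 0, 1}.
Local minima of P (where P''>0): P(0)=0, P(4)=-128. Local minima of Q: Q(-2)=-32, Q(1)=-5.
So the global minimum of E is P(4) + Q(-2) + 1 = -128 − 32 + 1 = -159, attained at (4, -2).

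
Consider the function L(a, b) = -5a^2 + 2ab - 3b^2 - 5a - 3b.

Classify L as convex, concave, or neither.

L is quadratic, so its Hessian is the constant matrix H = [[-10, 2], [2, -6]].
det(H) = 56, tr(H) = -16.
det(H) > 0 and tr(H) < 0, so H is negative definite everywhere: concave.

concave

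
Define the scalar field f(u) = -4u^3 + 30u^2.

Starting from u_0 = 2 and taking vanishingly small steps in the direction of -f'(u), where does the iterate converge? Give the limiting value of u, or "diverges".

f'(u) = -12u(u - 5), so f'(2) = 72.
Gradient descent moves in the -f' direction, i.e. u is decreasing.
The nearest critical point in that direction is u = 0, where f'' = 60 > 0 (a local minimum). The iterate converges there.

0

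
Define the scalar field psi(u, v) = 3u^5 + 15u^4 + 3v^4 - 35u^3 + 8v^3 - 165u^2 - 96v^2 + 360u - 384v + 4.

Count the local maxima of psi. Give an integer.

psi separates as a function of u plus a function of v, so ∇psi=0 decouples.
∂psi/∂u = 15(u - 2)(u - 1)(u + 3)(u + 4) = 0 at u ∈ {-4, -3, 1, 2}; ∂psi/∂v = 12(v - 4)(v + 2)(v + 4) = 0 at v ∈ {-4, -2, 4}.
The Hessian is diagonal: diag(psi_uu, psi_vv). Second derivatives: psi_uu(-4)=-450, psi_uu(-3)=300, psi_uu(1)=-300, psi_uu(2)=450; psi_vv(-4)=192, psi_vv(-2)=-144, psi_vv(4)=576.
Local maxima occur where both diagonal entries negative: (-4, -2), (1, -2). Count: 2.

2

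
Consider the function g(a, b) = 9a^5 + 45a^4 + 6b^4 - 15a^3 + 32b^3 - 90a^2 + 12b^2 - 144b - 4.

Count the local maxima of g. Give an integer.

2

g separates as a function of a plus a function of b, so ∇g=0 decouples.
∂g/∂a = 45a(a - 1)(a + 1)(a + 4) = 0 at a ∈ {-4, -1, 0, 1}; ∂g/∂b = 24(b - 1)(b + 2)(b + 3) = 0 at b ∈ {-3, -2, 1}.
The Hessian is diagonal: diag(g_aa, g_bb). Second derivatives: g_aa(-4)=-2700, g_aa(-1)=270, g_aa(0)=-180, g_aa(1)=450; g_bb(-3)=96, g_bb(-2)=-72, g_bb(1)=288.
Local maxima occur where both diagonal entries negative: (-4, -2), (0, -2). Count: 2.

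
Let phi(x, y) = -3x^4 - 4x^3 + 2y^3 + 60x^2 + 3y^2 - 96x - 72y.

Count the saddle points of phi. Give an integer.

phi separates as a function of x plus a function of y, so ∇phi=0 decouples.
∂phi/∂x = -12(x - 2)(x - 1)(x + 4) = 0 at x ∈ {-4, 1, 2}; ∂phi/∂y = 6(y - 3)(y + 4) = 0 at y ∈ {-4, 3}.
The Hessian is diagonal: diag(phi_xx, phi_yy). Second derivatives: phi_xx(-4)=-360, phi_xx(1)=60, phi_xx(2)=-72; phi_yy(-4)=-42, phi_yy(3)=42.
Saddle points occur where the two diagonal entries have opposite signs: (-4, 3), (1, -4), (2, 3). Count: 3.

3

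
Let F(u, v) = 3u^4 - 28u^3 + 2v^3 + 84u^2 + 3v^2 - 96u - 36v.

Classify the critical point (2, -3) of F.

local maximum

The mixed partial ∂²F/∂u∂v is 0, so the Hessian at any point is diag(F_uu, F_vv) = diag(12(3u^2 - 14u + 14), 6(2v + 1)).
At (2, -3): H = diag(-24, -30).
Both eigenvalues are negative, so H is negative definite: a local maximum.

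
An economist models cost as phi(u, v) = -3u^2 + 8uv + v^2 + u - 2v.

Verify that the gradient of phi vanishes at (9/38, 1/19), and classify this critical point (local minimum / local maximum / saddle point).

∇phi = (-6u + 8v + 1, 8u + 2v - 2); substituting (9/38, 1/19) gives ∇phi = (0, 0), so (9/38, 1/19) is indeed a critical point.
The Hessian of phi is constant: H = [[-6, 8], [8, 2]].
det(H) = (-6)·2 − 8² = -76.
Since det(H) < 0, H is indefinite and the critical point is a saddle point.

saddle point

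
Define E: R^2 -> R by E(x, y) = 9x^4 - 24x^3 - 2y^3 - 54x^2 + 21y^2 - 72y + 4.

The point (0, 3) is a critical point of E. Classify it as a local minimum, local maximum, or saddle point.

saddle point

The mixed partial ∂²E/∂x∂y is 0, so the Hessian at any point is diag(E_xx, E_yy) = diag(36(3x^2 - 4x - 3), 6(-2y + 7)).
At (0, 3): H = diag(-108, 6).
The eigenvalues have opposite signs, so H is indefinite: a saddle point.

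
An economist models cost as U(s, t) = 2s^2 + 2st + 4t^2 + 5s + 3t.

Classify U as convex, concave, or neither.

convex

U is quadratic, so its Hessian is the constant matrix H = [[4, 2], [2, 8]].
det(H) = 28, tr(H) = 12.
det(H) > 0 and tr(H) > 0, so H is positive definite everywhere: convex.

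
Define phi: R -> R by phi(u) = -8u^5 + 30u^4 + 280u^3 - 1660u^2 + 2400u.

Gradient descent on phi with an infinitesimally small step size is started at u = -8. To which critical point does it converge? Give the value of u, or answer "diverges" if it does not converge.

phi'(u) = -40(u - 4)(u - 3)(u - 1)(u + 5), so phi'(-8) = -142560.
Gradient descent moves in the -phi' direction, i.e. u is increasing.
The nearest critical point in that direction is u = -5, where phi'' = 17280 > 0 (a local minimum). The iterate converges there.

-5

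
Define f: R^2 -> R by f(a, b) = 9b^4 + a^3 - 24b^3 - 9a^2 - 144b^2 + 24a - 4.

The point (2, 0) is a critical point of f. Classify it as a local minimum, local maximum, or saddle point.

The mixed partial ∂²f/∂a∂b is 0, so the Hessian at any point is diag(f_aa, f_bb) = diag(6(a - 3), 36(3b^2 - 4b - 8)).
At (2, 0): H = diag(-6, -288).
Both eigenvalues are negative, so H is negative definite: a local maximum.

local maximum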